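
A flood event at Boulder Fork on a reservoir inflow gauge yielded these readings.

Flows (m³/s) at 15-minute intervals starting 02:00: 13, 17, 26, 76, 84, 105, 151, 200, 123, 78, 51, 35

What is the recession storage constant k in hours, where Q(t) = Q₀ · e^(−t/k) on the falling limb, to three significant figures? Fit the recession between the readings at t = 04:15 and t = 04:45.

On the falling limb, Q drops from 78 to 35 m³/s between t = 04:15 and t = 04:45 (Δt = 0.5 h).
k = −Δt / ln(Q₂/Q₁) = −0.5 / ln(35/78) = 0.624 h.

k ≈ 0.624 h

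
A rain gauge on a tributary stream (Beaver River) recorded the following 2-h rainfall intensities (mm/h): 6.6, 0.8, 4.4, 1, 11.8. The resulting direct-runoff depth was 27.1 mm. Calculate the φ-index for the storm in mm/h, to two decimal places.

Only the 3 blocks with intensity above φ contribute runoff: 6.6, 4.4, 11.8 mm/h.
Σ(I−φ)·Δt = d  ⇒  (6.6+4.4+11.8 − 3φ)·2 = 27.1
φ = (22.80 − 27.1/2) / 3 = 3.08 mm/h.

φ ≈ 3.08 mm/h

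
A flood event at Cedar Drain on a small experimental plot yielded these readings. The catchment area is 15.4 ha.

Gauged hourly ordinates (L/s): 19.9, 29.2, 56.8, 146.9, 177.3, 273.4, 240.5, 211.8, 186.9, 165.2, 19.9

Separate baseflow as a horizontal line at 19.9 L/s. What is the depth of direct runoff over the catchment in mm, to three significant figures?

d ≈ 30.6 mm

Direct runoff: 0.0, 9.3, 36.9, 127.0, 157.4, 253.5, 220.6, 191.9, 167.0, 145.3, 0.0 L/s; ΣQ_DR = 1309 L/s.
V = ΣQ_DR · Δt = 1309 × 3600 s = 4.712 × 10^6 L.
Over A = 15.4 ha, depth = V / A = 30.6 mm.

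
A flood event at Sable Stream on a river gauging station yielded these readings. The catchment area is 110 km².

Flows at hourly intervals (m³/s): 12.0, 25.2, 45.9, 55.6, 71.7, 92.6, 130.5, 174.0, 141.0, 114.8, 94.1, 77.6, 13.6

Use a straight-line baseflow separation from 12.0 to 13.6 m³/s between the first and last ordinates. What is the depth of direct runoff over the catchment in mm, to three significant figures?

Direct runoff: 0.00, 13.07, 33.63, 43.20, 59.17, 79.93, 117.70, 161.07, 127.93, 101.60, 80.77, 64.13, 0.00 m³/s; ΣQ_DR = 882.2 m³/s.
V = ΣQ_DR · Δt = 882.2 × 3600 s = 3.176 × 10^6 m³.
Over A = 110 km², depth = V / A = 28.9 mm.

d ≈ 28.9 mm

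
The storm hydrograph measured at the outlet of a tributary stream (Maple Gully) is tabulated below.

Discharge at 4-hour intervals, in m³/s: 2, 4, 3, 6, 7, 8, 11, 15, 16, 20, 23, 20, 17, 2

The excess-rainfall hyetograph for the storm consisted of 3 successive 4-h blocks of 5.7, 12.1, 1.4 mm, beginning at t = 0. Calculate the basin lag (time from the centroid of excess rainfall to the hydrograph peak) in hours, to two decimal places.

Centroid of excess rainfall: t_c = Σ P_i·t̄_i / ΣP_i = 5.1042 h (block centres at 2, 6, 10 h).
Hydrograph peak occurs at t = 40 h, so basin lag t_L = 40 − 5.1042 = 34.90 h.

t_L ≈ 34.90 h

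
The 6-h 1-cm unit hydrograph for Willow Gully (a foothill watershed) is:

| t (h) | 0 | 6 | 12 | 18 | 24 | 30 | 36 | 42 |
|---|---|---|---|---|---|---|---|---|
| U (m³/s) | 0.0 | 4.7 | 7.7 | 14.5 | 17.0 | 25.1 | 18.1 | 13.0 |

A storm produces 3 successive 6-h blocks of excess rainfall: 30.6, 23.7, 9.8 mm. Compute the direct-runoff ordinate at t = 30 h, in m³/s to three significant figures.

By discrete convolution, Q_j = Σ (P_i / 10 mm) · U_{j−i}.
At t = 30 h (j=5): Q = (30.6/10)·25.1 + (23.7/10)·17.0 + (9.8/10)·14.5 = 131 m³/s.

Q ≈ 131 m³/s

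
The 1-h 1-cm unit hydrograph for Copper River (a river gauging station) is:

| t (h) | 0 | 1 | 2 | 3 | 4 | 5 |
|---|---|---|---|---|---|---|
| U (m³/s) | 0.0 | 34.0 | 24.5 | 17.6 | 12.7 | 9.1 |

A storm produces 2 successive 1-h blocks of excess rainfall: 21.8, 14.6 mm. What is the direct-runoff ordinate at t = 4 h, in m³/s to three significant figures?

By discrete convolution, Q_j = Σ (P_i / 10 mm) · U_{j−i}.
At t = 4 h (j=4): Q = (21.8/10)·12.7 + (14.6/10)·17.6 = 53.4 m³/s.

Q ≈ 53.4 m³/s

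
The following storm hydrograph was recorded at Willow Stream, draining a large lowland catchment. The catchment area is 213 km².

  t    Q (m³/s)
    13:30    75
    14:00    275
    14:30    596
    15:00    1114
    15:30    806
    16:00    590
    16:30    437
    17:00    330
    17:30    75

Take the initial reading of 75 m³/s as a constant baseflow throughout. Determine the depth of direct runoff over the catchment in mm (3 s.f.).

d ≈ 30.6 mm

Direct runoff: 0.0, 200.0, 521.0, 1039.0, 731.0, 515.0, 362.0, 255.0, 0.0 m³/s; ΣQ_DR = 3623 m³/s.
V = ΣQ_DR · Δt = 3623 × 1800 s = 6.521 × 10^6 m³.
Over A = 213 km², depth = V / A = 30.6 mm.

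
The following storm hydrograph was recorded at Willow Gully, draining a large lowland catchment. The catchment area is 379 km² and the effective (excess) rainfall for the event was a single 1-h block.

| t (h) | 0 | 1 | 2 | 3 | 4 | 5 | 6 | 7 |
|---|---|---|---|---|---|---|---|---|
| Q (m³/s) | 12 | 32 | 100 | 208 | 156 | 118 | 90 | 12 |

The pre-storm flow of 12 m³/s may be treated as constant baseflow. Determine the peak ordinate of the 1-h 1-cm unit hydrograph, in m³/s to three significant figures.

U_p ≈ 326 m³/s

Direct runoff: 0.0, 20.0, 88.0, 196.0, 144.0, 106.0, 78.0, 0.0 m³/s; ΣQ_DR = 632.0 m³/s, peak = 196.0 m³/s.
Runoff depth d = ΣQ_DR·Δt / A = 632.0 × 3600 / (379 km²) = 6.003 mm.
The 1-cm UH is the DRH scaled by (10 mm)/d, so U_p = 196.0 × 10/6.003 = 326 m³/s.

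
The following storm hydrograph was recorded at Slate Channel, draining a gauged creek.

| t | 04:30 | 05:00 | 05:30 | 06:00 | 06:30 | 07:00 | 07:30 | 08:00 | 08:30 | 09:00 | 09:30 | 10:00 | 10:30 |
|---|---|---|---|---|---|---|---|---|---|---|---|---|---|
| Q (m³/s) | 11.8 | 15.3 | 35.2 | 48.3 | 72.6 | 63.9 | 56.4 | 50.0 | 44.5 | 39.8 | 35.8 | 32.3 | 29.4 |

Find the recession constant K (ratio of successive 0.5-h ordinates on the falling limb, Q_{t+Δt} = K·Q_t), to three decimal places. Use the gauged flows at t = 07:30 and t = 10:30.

Using the recession-limb readings at t = 07:30 and t = 10:30: Q falls from 56.4 to 29.4 m³/s over 6 intervals.
K = (Q₂/Q₁)^(1/6) = (29.4/56.4)^(1/6) = 0.897.

K ≈ 0.897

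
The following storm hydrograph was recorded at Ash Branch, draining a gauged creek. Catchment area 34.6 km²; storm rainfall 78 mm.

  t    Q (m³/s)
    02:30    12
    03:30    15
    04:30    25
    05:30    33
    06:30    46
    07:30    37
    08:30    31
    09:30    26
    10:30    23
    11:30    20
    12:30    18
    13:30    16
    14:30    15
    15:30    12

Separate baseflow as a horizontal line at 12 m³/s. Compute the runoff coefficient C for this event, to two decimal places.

C ≈ 0.21

ΣQ_DR = 161.0 m³/s; V = ΣQ_DR·Δt = 5.796 × 10^5 m³.
Runoff depth d = V / A = 16.75 mm.
C = d / P = 16.75 / 78 = 0.21.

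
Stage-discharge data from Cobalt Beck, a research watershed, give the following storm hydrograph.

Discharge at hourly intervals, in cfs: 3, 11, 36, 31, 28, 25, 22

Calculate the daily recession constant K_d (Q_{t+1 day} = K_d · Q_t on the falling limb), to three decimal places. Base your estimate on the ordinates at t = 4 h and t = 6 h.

K_d ≈ 0.055

Between t = 4 h and t = 6 h the flow falls from 28 to 22 cfs over 2×1 h = 2 h.
Per-interval ratio K = (22/28)^(1/2) = 0.8864; K_d = K^(24/1) = 0.055.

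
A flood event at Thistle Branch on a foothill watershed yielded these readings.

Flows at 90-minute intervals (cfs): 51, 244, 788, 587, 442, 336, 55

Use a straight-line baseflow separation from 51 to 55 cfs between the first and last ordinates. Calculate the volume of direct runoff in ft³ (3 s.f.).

Direct-runoff ordinates (Q − Q_b): 0.00, 192.33, 735.67, 534.00, 388.33, 281.67, 0.00 cfs.
ΣQ_DR = 2132 cfs.
With Δt = 1.5 h = 5400 s, V = ΣQ_DR · Δt = 2132 × 5400 = 1.15 × 10^7 ft³.

V ≈ 1.15 × 10^7 ft³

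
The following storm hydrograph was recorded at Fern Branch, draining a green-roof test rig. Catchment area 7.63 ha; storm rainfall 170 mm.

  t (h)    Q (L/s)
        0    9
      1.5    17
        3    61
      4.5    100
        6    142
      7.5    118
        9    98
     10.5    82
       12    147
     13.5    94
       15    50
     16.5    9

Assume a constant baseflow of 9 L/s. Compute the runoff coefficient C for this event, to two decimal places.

C ≈ 0.34

ΣQ_DR = 819.0 L/s; V = ΣQ_DR·Δt = 4.423 × 10^6 L.
Runoff depth d = V / A = 57.96 mm.
C = d / P = 57.96 / 170 = 0.34.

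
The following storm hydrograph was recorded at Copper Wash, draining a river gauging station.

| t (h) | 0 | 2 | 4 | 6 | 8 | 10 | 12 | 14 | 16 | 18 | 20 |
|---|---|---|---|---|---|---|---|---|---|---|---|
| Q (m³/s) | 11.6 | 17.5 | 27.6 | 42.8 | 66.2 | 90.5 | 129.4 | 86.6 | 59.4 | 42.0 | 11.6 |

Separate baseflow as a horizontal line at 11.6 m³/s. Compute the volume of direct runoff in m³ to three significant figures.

V ≈ 3.29 × 10^6 m³

Direct-runoff ordinates (Q − Q_b): 0.0, 5.9, 16.0, 31.2, 54.6, 78.9, 117.8, 75.0, 47.8, 30.4, 0.0 m³/s.
ΣQ_DR = 457.6 m³/s.
With Δt = 2 h = 7200 s, V = ΣQ_DR · Δt = 457.6 × 7200 = 3.29 × 10^6 m³.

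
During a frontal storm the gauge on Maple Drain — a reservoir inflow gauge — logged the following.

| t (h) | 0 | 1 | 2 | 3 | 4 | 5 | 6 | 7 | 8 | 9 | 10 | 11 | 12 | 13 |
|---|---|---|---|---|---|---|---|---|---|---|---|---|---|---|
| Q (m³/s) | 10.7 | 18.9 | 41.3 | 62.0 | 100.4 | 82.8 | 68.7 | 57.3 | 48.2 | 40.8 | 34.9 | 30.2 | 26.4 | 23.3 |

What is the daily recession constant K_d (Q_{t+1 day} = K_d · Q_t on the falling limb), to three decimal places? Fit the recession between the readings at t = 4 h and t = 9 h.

Between t = 4 h and t = 9 h the flow falls from 100.4 to 40.8 m³/s over 5×1 h = 5 h.
Per-interval ratio K = (40.8/100.4)^(1/5) = 0.8352; K_d = K^(24/1) = 0.013.

K_d ≈ 0.013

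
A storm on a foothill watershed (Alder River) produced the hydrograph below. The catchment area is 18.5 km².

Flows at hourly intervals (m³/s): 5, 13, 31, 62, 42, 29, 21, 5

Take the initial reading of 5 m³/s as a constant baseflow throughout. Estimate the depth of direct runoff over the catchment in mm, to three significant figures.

d ≈ 32.7 mm

Direct runoff: 0.0, 8.0, 26.0, 57.0, 37.0, 24.0, 16.0, 0.0 m³/s; ΣQ_DR = 168.0 m³/s.
V = ΣQ_DR · Δt = 168.0 × 3600 s = 6.048 × 10^5 m³.
Over A = 18.5 km², depth = V / A = 32.7 mm.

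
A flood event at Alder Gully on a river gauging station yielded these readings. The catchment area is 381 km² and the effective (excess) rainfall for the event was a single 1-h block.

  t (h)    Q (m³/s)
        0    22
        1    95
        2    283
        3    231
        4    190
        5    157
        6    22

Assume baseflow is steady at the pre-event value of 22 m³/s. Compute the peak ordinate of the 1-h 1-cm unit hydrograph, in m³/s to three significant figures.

U_p ≈ 327 m³/s

Direct runoff: 0.0, 73.0, 261.0, 209.0, 168.0, 135.0, 0.0 m³/s; ΣQ_DR = 846.0 m³/s, peak = 261.0 m³/s.
Runoff depth d = ΣQ_DR·Δt / A = 846.0 × 3600 / (381 km²) = 7.994 mm.
The 1-cm UH is the DRH scaled by (10 mm)/d, so U_p = 261.0 × 10/7.994 = 327 m³/s.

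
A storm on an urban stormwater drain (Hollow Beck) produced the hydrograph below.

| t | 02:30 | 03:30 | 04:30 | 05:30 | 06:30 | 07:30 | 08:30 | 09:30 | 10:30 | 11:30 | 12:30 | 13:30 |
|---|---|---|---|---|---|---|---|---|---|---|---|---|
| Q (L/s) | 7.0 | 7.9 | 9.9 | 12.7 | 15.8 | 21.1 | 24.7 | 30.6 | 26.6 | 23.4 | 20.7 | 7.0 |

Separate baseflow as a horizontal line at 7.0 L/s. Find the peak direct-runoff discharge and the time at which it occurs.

Q_p = 23.6 L/s at t = 09:30

Subtracting baseflow gives direct-runoff ordinates: 0.0, 0.9, 2.9, 5.7, 8.8, 14.1, 17.7, 23.6, 19.6, 16.4, 13.7, 0.0 L/s.
The maximum is 23.6 L/s, occurring at the reading for t = 09:30.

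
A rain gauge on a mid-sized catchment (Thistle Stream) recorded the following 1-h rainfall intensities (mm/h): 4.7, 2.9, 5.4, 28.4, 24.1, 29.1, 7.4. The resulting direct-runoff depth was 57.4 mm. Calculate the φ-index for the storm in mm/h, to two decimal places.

Only the 3 blocks with intensity above φ contribute runoff: 28.4, 24.1, 29.1 mm/h.
Σ(I−φ)·Δt = d  ⇒  (28.4+24.1+29.1 − 3φ)·1 = 57.4
φ = (81.60 − 57.4/1) / 3 = 8.07 mm/h.

φ ≈ 8.07 mm/h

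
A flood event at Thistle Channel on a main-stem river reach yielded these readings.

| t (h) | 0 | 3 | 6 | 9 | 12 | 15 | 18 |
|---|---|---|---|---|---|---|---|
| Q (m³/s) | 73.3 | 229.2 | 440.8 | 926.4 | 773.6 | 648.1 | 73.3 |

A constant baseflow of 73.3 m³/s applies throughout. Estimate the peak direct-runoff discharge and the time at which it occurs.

Q_p = 853.1 m³/s at t = 9 h

Subtracting baseflow gives direct-runoff ordinates: 0.0, 155.9, 367.5, 853.1, 700.3, 574.8, 0.0 m³/s.
The maximum is 853.1 m³/s, occurring at the reading for t = 9 h.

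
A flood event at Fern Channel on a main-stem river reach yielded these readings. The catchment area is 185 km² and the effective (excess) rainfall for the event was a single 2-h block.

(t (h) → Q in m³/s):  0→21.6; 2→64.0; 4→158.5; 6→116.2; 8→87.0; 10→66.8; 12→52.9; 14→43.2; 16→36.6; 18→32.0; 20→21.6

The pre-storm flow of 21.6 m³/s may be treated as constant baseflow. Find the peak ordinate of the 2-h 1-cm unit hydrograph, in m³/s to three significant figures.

U_p ≈ 76.0 m³/s

Direct runoff: 0.0, 42.4, 136.9, 94.6, 65.4, 45.2, 31.3, 21.6, 15.0, 10.4, 0.0 m³/s; ΣQ_DR = 462.8 m³/s, peak = 136.9 m³/s.
Runoff depth d = ΣQ_DR·Δt / A = 462.8 × 7200 / (185 km²) = 18.01 mm.
The 1-cm UH is the DRH scaled by (10 mm)/d, so U_p = 136.9 × 10/18.01 = 76.0 m³/s.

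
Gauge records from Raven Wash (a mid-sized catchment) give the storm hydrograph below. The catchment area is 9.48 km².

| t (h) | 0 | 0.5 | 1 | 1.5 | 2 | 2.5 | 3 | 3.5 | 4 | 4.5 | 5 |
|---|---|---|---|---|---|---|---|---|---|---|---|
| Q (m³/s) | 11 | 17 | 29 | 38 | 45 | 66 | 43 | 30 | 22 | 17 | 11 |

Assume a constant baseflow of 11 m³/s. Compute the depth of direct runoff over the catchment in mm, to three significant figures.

Direct runoff: 0.0, 6.0, 18.0, 27.0, 34.0, 55.0, 32.0, 19.0, 11.0, 6.0, 0.0 m³/s; ΣQ_DR = 208.0 m³/s.
V = ΣQ_DR · Δt = 208.0 × 1800 s = 3.744 × 10^5 m³.
Over A = 9.48 km², depth = V / A = 39.5 mm.

d ≈ 39.5 mm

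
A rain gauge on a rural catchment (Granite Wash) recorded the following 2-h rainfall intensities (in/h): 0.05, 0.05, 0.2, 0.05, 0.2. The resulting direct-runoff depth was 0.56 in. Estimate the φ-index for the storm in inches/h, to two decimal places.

Only the 2 blocks with intensity above φ contribute runoff: 0.2, 0.2 in/h.
Σ(I−φ)·Δt = d  ⇒  (0.2+0.2 − 2φ)·2 = 0.56
φ = (0.4000 − 0.56/2) / 2 = 0.06 in/h.

φ ≈ 0.06 in/h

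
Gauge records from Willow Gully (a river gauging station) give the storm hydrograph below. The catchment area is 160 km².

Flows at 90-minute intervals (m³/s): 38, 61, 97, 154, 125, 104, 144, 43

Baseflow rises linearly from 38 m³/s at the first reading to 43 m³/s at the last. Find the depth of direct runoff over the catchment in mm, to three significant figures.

Direct runoff: 0.00, 22.29, 57.57, 113.86, 84.14, 62.43, 101.71, 0.00 m³/s; ΣQ_DR = 442.0 m³/s.
V = ΣQ_DR · Δt = 442.0 × 5400 s = 2.387 × 10^6 m³.
Over A = 160 km², depth = V / A = 14.9 mm.

d ≈ 14.9 mm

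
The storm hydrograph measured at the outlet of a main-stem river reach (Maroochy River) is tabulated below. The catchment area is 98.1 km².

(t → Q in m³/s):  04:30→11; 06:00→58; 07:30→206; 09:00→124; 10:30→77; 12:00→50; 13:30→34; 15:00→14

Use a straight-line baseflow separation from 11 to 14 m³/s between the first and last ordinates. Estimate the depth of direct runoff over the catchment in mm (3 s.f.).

d ≈ 26.1 mm

Direct runoff: 0.00, 46.57, 194.14, 111.71, 64.29, 36.86, 20.43, 0.00 m³/s; ΣQ_DR = 474.0 m³/s.
V = ΣQ_DR · Δt = 474.0 × 5400 s = 2.560 × 10^6 m³.
Over A = 98.1 km², depth = V / A = 26.1 mm.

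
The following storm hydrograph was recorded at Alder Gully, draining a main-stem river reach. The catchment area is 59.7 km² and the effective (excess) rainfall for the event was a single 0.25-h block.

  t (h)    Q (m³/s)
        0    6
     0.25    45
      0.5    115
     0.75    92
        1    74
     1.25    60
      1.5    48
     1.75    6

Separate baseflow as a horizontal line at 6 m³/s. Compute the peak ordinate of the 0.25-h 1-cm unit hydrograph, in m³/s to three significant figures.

Direct runoff: 0.0, 39.0, 109.0, 86.0, 68.0, 54.0, 42.0, 0.0 m³/s; ΣQ_DR = 398.0 m³/s, peak = 109.0 m³/s.
Runoff depth d = ΣQ_DR·Δt / A = 398.0 × 900 / (59.7 km²) = 6.000 mm.
The 1-cm UH is the DRH scaled by (10 mm)/d, so U_p = 109.0 × 10/6.000 = 182 m³/s.

U_p ≈ 182 m³/s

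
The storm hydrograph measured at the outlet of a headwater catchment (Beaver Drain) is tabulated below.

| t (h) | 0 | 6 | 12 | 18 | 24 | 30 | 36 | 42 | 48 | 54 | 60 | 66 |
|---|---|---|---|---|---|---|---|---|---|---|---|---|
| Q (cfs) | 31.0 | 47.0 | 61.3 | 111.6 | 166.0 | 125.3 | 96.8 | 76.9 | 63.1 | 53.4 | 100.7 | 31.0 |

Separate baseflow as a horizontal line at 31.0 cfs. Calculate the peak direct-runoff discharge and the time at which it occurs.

Subtracting baseflow gives direct-runoff ordinates: 0.0, 16.0, 30.3, 80.6, 135.0, 94.3, 65.8, 45.9, 32.1, 22.4, 69.7, 0.0 cfs.
The maximum is 135.0 cfs, occurring at the reading for t = 24 h.

Q_p = 135.0 cfs at t = 24 h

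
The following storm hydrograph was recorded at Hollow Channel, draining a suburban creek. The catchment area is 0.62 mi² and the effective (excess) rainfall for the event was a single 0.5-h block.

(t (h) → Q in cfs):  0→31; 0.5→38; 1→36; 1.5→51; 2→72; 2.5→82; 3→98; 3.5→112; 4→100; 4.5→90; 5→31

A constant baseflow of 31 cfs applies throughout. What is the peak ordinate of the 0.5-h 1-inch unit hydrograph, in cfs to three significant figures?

Direct runoff: 0.0, 7.0, 5.0, 20.0, 41.0, 51.0, 67.0, 81.0, 69.0, 59.0, 0.0 cfs; ΣQ_DR = 400.0 cfs, peak = 81.0 cfs.
Runoff depth d = ΣQ_DR·Δt / A = 400.0 × 1800 / (0.62 mi²) = 0.4999 in.
The 1-inch UH is the DRH scaled by (1 in)/d, so U_p = 81.0 × 1/0.4999 = 162 cfs.

U_p ≈ 162 cfs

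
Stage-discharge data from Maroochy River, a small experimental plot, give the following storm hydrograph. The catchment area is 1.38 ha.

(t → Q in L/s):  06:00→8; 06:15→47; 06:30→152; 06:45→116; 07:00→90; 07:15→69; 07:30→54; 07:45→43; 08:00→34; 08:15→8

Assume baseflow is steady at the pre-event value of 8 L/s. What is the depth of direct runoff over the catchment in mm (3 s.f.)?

d ≈ 35.3 mm

Direct runoff: 0.0, 39.0, 144.0, 108.0, 82.0, 61.0, 46.0, 35.0, 26.0, 0.0 L/s; ΣQ_DR = 541.0 L/s.
V = ΣQ_DR · Δt = 541.0 × 900 s = 4.869 × 10^5 L.
Over A = 1.38 ha, depth = V / A = 35.3 mm.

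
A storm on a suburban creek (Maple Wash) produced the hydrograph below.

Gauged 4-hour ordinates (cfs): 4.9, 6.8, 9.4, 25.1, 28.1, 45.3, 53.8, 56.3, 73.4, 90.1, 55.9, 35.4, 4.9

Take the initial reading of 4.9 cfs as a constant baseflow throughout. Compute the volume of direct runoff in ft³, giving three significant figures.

Direct-runoff ordinates (Q − Q_b): 0.0, 1.9, 4.5, 20.2, 23.2, 40.4, 48.9, 51.4, 68.5, 85.2, 51.0, 30.5, 0.0 cfs.
ΣQ_DR = 425.7 cfs.
With Δt = 4 h = 14400 s, V = ΣQ_DR · Δt = 425.7 × 14400 = 6.13 × 10^6 ft³.

V ≈ 6.13 × 10^6 ft³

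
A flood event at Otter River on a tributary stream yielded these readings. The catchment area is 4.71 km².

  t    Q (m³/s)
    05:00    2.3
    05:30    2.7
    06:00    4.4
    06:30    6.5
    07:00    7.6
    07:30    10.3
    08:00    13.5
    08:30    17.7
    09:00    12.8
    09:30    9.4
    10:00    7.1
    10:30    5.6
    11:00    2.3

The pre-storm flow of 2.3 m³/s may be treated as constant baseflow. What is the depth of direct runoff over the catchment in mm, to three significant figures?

Direct runoff: 0.0, 0.4, 2.1, 4.2, 5.3, 8.0, 11.2, 15.4, 10.5, 7.1, 4.8, 3.3, 0.0 m³/s; ΣQ_DR = 72.30 m³/s.
V = ΣQ_DR · Δt = 72.30 × 1800 s = 1.301 × 10^5 m³.
Over A = 4.71 km², depth = V / A = 27.6 mm.

d ≈ 27.6 mm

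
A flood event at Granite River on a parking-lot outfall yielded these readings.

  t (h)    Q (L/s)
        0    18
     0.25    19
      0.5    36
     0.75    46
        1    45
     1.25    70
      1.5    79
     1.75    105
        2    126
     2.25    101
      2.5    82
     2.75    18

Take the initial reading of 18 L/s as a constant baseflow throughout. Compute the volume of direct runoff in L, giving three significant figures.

Direct-runoff ordinates (Q − Q_b): 0.0, 1.0, 18.0, 28.0, 27.0, 52.0, 61.0, 87.0, 108.0, 83.0, 64.0, 0.0 L/s.
ΣQ_DR = 529.0 L/s.
With Δt = 0.25 h = 900 s, V = ΣQ_DR · Δt = 529.0 × 900 = 4.76 × 10^5 L.

V ≈ 4.76 × 10^5 L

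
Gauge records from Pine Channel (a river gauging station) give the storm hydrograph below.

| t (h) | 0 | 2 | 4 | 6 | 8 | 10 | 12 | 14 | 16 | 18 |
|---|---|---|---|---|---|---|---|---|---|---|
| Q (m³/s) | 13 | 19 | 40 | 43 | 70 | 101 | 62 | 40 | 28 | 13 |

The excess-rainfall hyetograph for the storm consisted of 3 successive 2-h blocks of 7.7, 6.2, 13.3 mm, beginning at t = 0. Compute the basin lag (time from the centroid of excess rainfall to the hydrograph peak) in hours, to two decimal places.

Centroid of excess rainfall: t_c = Σ P_i·t̄_i / ΣP_i = 3.4118 h (block centres at 1, 3, 5 h).
Hydrograph peak occurs at t = 10 h, so basin lag t_L = 10 − 3.4118 = 6.59 h.

t_L ≈ 6.59 h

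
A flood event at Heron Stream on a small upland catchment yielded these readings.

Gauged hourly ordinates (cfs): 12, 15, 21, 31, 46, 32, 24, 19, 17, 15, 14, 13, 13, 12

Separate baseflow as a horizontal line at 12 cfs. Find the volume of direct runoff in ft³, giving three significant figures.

V ≈ 4.18 × 10^5 ft³

Direct-runoff ordinates (Q − Q_b): 0.0, 3.0, 9.0, 19.0, 34.0, 20.0, 12.0, 7.0, 5.0, 3.0, 2.0, 1.0, 1.0, 0.0 cfs.
ΣQ_DR = 116.0 cfs.
With Δt = 1 h = 3600 s, V = ΣQ_DR · Δt = 116.0 × 3600 = 4.18 × 10^5 ft³.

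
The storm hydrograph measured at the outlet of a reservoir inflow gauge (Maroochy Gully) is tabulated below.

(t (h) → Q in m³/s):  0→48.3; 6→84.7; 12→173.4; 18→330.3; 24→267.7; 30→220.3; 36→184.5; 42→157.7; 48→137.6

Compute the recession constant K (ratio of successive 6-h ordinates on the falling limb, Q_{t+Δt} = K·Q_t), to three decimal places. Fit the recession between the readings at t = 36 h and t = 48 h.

Using the recession-limb readings at t = 36 h and t = 48 h: Q falls from 184.5 to 137.6 m³/s over 2 intervals.
K = (Q₂/Q₁)^(1/2) = (137.6/184.5)^(1/2) = 0.864.

K ≈ 0.864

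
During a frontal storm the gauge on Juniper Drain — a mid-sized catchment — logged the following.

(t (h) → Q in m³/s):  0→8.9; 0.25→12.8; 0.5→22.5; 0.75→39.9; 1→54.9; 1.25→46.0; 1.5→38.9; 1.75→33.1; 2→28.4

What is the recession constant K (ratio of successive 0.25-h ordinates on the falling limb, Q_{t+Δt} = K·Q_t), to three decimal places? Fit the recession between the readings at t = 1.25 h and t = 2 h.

Using the recession-limb readings at t = 1.25 h and t = 2 h: Q falls from 46.0 to 28.4 m³/s over 3 intervals.
K = (Q₂/Q₁)^(1/3) = (28.4/46.0)^(1/3) = 0.852.

K ≈ 0.852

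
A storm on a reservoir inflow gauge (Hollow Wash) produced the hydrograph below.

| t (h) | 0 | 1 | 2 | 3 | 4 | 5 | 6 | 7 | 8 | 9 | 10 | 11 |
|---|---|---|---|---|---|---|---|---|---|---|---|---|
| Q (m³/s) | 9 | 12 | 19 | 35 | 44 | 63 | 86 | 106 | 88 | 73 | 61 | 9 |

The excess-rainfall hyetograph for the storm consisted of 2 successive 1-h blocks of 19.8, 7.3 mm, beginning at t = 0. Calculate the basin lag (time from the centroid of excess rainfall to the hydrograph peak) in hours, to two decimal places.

t_L ≈ 6.23 h

Centroid of excess rainfall: t_c = Σ P_i·t̄_i / ΣP_i = 0.7694 h (block centres at 0.5, 1.5 h).
Hydrograph peak occurs at t = 7 h, so basin lag t_L = 7 − 0.7694 = 6.23 h.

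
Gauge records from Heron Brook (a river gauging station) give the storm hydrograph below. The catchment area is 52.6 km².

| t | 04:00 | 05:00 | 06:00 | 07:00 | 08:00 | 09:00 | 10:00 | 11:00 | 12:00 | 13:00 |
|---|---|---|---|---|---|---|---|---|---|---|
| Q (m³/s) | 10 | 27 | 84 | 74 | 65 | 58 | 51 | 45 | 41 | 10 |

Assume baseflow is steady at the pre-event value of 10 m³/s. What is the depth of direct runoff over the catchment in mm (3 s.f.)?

d ≈ 25.0 mm

Direct runoff: 0.0, 17.0, 74.0, 64.0, 55.0, 48.0, 41.0, 35.0, 31.0, 0.0 m³/s; ΣQ_DR = 365.0 m³/s.
V = ΣQ_DR · Δt = 365.0 × 3600 s = 1.314 × 10^6 m³.
Over A = 52.6 km², depth = V / A = 25.0 mm.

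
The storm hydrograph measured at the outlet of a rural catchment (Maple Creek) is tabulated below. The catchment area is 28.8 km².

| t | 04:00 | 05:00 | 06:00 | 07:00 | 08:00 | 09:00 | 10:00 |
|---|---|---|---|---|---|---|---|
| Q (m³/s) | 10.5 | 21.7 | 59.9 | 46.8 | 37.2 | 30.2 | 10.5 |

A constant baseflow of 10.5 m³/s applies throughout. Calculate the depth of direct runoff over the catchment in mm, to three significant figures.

d ≈ 17.9 mm

Direct runoff: 0.0, 11.2, 49.4, 36.3, 26.7, 19.7, 0.0 m³/s; ΣQ_DR = 143.3 m³/s.
V = ΣQ_DR · Δt = 143.3 × 3600 s = 5.159 × 10^5 m³.
Over A = 28.8 km², depth = V / A = 17.9 mm.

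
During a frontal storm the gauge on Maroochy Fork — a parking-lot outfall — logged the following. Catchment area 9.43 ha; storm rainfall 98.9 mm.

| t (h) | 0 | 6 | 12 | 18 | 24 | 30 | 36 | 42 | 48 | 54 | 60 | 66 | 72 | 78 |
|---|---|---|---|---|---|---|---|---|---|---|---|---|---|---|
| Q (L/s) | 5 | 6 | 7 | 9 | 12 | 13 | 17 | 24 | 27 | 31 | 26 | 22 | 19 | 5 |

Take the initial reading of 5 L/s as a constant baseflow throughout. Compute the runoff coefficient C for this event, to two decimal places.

C ≈ 0.35

ΣQ_DR = 153.0 L/s; V = ΣQ_DR·Δt = 3.305 × 10^6 L.
Runoff depth d = V / A = 35.05 mm.
C = d / P = 35.05 / 98.9 = 0.35.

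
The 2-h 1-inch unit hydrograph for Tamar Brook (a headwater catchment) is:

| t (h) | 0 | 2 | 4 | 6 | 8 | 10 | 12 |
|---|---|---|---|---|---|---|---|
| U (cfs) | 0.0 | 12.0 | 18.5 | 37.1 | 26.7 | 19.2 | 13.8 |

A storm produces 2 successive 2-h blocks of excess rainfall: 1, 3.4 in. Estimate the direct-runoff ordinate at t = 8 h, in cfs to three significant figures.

Q ≈ 153 cfs

By discrete convolution, Q_j = Σ (P_i / 1 in) · U_{j−i}.
At t = 8 h (j=4): Q = (1/1)·26.7 + (3.4/1)·37.1 = 153 cfs.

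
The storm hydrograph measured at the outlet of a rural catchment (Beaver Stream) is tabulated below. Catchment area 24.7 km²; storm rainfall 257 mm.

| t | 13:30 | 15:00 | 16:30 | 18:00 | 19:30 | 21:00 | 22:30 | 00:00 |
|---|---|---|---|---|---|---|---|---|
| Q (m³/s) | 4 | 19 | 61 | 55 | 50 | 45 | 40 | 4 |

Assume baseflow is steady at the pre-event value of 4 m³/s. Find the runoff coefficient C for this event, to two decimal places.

C ≈ 0.21

ΣQ_DR = 246.0 m³/s; V = ΣQ_DR·Δt = 1.328 × 10^6 m³.
Runoff depth d = V / A = 53.78 mm.
C = d / P = 53.78 / 257 = 0.21.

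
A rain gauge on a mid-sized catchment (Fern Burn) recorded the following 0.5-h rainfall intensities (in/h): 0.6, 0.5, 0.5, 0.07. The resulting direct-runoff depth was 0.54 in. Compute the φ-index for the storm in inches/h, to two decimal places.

Only the 3 blocks with intensity above φ contribute runoff: 0.6, 0.5, 0.5 in/h.
Σ(I−φ)·Δt = d  ⇒  (0.6+0.5+0.5 − 3φ)·0.5 = 0.54
φ = (1.600 − 0.54/0.5) / 3 = 0.17 in/h.

φ ≈ 0.17 in/h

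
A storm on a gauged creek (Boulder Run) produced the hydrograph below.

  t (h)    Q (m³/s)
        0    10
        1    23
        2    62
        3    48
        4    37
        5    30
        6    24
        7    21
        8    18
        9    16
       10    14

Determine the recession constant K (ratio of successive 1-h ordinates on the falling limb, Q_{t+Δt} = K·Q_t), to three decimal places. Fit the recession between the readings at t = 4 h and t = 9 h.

Using the recession-limb readings at t = 4 h and t = 9 h: Q falls from 37 to 16 m³/s over 5 intervals.
K = (Q₂/Q₁)^(1/5) = (16/37)^(1/5) = 0.846.

K ≈ 0.846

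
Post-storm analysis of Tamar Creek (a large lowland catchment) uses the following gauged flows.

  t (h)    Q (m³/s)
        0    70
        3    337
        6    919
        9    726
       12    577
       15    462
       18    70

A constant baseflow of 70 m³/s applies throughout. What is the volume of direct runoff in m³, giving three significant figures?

V ≈ 2.88 × 10^7 m³

Direct-runoff ordinates (Q − Q_b): 0.0, 267.0, 849.0, 656.0, 507.0, 392.0, 0.0 m³/s.
ΣQ_DR = 2671 m³/s.
With Δt = 3 h = 10800 s, V = ΣQ_DR · Δt = 2671 × 10800 = 2.88 × 10^7 m³.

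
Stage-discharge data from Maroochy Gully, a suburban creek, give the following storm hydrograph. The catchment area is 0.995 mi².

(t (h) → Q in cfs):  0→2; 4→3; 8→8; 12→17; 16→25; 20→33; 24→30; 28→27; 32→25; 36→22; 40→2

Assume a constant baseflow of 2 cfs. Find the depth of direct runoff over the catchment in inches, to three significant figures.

Direct runoff: 0.0, 1.0, 6.0, 15.0, 23.0, 31.0, 28.0, 25.0, 23.0, 20.0, 0.0 cfs; ΣQ_DR = 172.0 cfs.
V = ΣQ_DR · Δt = 172.0 × 14400 s = 2.477 × 10^6 ft³.
Over A = 0.995 mi², depth = V / A = 1.07 in.

d ≈ 1.07 in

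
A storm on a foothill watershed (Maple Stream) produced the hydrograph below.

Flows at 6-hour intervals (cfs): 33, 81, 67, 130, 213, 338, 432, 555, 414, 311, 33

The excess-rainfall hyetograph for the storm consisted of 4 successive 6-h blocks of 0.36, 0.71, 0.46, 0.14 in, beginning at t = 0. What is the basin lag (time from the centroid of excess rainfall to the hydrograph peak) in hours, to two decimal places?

t_L ≈ 31.63 h

Centroid of excess rainfall: t_c = Σ P_i·t̄_i / ΣP_i = 10.3653 h (block centres at 3, 9, 15, 21 h).
Hydrograph peak occurs at t = 42 h, so basin lag t_L = 42 − 10.3653 = 31.63 h.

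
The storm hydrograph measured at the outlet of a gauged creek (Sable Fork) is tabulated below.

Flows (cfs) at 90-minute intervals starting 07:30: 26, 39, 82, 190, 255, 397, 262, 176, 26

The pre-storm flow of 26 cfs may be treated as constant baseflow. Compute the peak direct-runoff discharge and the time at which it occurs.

Subtracting baseflow gives direct-runoff ordinates: 0.0, 13.0, 56.0, 164.0, 229.0, 371.0, 236.0, 150.0, 0.0 cfs.
The maximum is 371.0 cfs, occurring at the reading for t = 15:00.

Q_p = 371.0 cfs at t = 15:00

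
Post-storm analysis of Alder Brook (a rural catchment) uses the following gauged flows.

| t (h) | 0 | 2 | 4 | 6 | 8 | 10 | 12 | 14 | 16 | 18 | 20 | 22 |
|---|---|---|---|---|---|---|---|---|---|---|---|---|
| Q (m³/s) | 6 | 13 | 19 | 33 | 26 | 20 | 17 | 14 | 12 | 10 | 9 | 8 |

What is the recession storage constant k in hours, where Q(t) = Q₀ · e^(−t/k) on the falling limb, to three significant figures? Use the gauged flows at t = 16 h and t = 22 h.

k ≈ 14.8 h

On the falling limb, Q drops from 12 to 8 m³/s between t = 16 h and t = 22 h (Δt = 6 h).
k = −Δt / ln(Q₂/Q₁) = −6 / ln(8/12) = 14.8 h.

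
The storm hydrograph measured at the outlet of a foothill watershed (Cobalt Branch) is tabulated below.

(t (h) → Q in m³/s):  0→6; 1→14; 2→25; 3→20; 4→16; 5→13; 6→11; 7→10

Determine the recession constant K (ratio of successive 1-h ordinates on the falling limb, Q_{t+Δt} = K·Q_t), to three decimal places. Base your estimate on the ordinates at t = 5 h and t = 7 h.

K ≈ 0.877

Using the recession-limb readings at t = 5 h and t = 7 h: Q falls from 13 to 10 m³/s over 2 intervals.
K = (Q₂/Q₁)^(1/2) = (10/13)^(1/2) = 0.877.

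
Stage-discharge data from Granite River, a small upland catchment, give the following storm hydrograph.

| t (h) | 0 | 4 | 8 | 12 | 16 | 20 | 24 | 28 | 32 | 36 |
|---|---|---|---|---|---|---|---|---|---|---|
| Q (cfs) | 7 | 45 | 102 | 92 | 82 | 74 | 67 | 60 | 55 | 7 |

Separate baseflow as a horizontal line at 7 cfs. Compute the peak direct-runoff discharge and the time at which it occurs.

Q_p = 95.0 cfs at t = 8 h

Subtracting baseflow gives direct-runoff ordinates: 0.0, 38.0, 95.0, 85.0, 75.0, 67.0, 60.0, 53.0, 48.0, 0.0 cfs.
The maximum is 95.0 cfs, occurring at the reading for t = 8 h.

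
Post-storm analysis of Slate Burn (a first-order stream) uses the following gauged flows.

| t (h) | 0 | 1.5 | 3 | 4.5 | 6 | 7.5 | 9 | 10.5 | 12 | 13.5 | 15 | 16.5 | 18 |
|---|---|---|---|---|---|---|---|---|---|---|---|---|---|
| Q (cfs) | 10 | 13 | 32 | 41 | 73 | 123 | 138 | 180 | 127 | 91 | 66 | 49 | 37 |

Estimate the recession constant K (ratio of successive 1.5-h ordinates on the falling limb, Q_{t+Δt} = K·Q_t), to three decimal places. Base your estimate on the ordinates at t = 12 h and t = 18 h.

K ≈ 0.735

Using the recession-limb readings at t = 12 h and t = 18 h: Q falls from 127 to 37 cfs over 4 intervals.
K = (Q₂/Q₁)^(1/4) = (37/127)^(1/4) = 0.735.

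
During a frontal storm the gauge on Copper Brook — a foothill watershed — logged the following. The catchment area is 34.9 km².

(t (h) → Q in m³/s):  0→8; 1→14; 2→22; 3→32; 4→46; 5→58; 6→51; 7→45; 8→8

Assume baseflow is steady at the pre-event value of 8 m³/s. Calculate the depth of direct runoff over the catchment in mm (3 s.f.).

d ≈ 21.9 mm

Direct runoff: 0.0, 6.0, 14.0, 24.0, 38.0, 50.0, 43.0, 37.0, 0.0 m³/s; ΣQ_DR = 212.0 m³/s.
V = ΣQ_DR · Δt = 212.0 × 3600 s = 7.632 × 10^5 m³.
Over A = 34.9 km², depth = V / A = 21.9 mm.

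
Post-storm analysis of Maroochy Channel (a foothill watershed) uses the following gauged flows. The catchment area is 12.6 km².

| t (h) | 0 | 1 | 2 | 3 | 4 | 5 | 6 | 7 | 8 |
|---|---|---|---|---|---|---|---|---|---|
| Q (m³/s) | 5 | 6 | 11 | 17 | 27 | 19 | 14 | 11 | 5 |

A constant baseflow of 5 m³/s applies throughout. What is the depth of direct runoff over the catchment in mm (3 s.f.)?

d ≈ 20.0 mm

Direct runoff: 0.0, 1.0, 6.0, 12.0, 22.0, 14.0, 9.0, 6.0, 0.0 m³/s; ΣQ_DR = 70.00 m³/s.
V = ΣQ_DR · Δt = 70.00 × 3600 s = 2.520 × 10^5 m³.
Over A = 12.6 km², depth = V / A = 20.0 mm.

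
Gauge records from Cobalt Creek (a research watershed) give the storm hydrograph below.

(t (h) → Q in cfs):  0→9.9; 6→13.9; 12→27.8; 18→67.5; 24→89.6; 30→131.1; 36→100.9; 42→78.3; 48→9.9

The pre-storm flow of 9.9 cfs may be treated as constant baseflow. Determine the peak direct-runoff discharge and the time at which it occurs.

Subtracting baseflow gives direct-runoff ordinates: 0.0, 4.0, 17.9, 57.6, 79.7, 121.2, 91.0, 68.4, 0.0 cfs.
The maximum is 121.2 cfs, occurring at the reading for t = 30 h.

Q_p = 121.2 cfs at t = 30 h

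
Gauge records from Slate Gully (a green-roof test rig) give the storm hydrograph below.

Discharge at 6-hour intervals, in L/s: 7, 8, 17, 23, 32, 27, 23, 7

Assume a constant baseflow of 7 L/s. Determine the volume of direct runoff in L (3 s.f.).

Direct-runoff ordinates (Q − Q_b): 0.0, 1.0, 10.0, 16.0, 25.0, 20.0, 16.0, 0.0 L/s.
ΣQ_DR = 88.00 L/s.
With Δt = 6 h = 21600 s, V = ΣQ_DR · Δt = 88.00 × 21600 = 1.90 × 10^6 L.

V ≈ 1.90 × 10^6 L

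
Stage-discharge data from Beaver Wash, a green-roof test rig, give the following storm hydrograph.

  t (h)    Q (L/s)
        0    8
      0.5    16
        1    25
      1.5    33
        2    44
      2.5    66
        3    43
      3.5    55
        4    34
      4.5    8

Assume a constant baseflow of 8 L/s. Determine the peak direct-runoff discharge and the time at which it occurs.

Subtracting baseflow gives direct-runoff ordinates: 0.0, 8.0, 17.0, 25.0, 36.0, 58.0, 35.0, 47.0, 26.0, 0.0 L/s.
The maximum is 58.0 L/s, occurring at the reading for t = 2.5 h.

Q_p = 58.0 L/s at t = 2.5 h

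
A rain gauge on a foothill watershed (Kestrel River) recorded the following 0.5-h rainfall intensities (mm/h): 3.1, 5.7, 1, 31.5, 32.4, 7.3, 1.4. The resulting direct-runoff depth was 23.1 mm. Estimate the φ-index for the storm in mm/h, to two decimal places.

Only the 2 blocks with intensity above φ contribute runoff: 31.5, 32.4 mm/h.
Σ(I−φ)·Δt = d  ⇒  (31.5+32.4 − 2φ)·0.5 = 23.1
φ = (63.90 − 23.1/0.5) / 2 = 8.85 mm/h.

φ ≈ 8.85 mm/h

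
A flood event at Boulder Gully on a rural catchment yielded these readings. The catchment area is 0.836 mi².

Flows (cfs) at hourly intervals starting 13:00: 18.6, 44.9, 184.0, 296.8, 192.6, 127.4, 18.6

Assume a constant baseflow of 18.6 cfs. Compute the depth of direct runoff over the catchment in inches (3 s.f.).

Direct runoff: 0.0, 26.3, 165.4, 278.2, 174.0, 108.8, 0.0 cfs; ΣQ_DR = 752.7 cfs.
V = ΣQ_DR · Δt = 752.7 × 3600 s = 2.710 × 10^6 ft³.
Over A = 0.836 mi², depth = V / A = 1.40 in.

d ≈ 1.40 in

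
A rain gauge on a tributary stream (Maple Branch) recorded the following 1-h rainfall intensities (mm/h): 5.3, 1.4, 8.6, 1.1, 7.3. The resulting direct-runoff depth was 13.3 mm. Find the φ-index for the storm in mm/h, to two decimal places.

Only the 3 blocks with intensity above φ contribute runoff: 5.3, 8.6, 7.3 mm/h.
Σ(I−φ)·Δt = d  ⇒  (5.3+8.6+7.3 − 3φ)·1 = 13.3
φ = (21.20 − 13.3/1) / 3 = 2.63 mm/h.

φ ≈ 2.63 mm/h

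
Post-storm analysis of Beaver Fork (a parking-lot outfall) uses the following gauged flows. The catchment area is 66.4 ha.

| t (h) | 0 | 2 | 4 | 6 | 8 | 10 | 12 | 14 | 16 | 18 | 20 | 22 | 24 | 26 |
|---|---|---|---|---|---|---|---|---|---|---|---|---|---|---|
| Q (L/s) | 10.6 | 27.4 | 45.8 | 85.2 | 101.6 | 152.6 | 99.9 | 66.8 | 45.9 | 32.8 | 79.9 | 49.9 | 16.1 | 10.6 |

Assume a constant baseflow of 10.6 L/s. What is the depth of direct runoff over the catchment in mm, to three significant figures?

Direct runoff: 0.0, 16.8, 35.2, 74.6, 91.0, 142.0, 89.3, 56.2, 35.3, 22.2, 69.3, 39.3, 5.5, 0.0 L/s; ΣQ_DR = 676.7 L/s.
V = ΣQ_DR · Δt = 676.7 × 7200 s = 4.872 × 10^6 L.
Over A = 66.4 ha, depth = V / A = 7.34 mm.

d ≈ 7.34 mm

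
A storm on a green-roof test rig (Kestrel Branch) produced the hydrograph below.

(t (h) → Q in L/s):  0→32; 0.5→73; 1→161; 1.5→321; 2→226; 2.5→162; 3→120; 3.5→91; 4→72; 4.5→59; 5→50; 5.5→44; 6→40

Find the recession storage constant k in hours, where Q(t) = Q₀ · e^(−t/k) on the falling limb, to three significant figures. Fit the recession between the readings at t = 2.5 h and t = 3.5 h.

k ≈ 1.73 h

On the falling limb, Q drops from 162 to 91 L/s between t = 2.5 h and t = 3.5 h (Δt = 1 h).
k = −Δt / ln(Q₂/Q₁) = −1 / ln(91/162) = 1.73 h.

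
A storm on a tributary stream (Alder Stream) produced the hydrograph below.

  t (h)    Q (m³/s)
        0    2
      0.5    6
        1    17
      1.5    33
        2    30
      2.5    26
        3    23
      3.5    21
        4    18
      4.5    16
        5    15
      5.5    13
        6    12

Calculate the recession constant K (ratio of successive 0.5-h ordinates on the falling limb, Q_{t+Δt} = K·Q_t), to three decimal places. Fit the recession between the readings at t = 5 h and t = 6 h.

K ≈ 0.894

Using the recession-limb readings at t = 5 h and t = 6 h: Q falls from 15 to 12 m³/s over 2 intervals.
K = (Q₂/Q₁)^(1/2) = (12/15)^(1/2) = 0.894.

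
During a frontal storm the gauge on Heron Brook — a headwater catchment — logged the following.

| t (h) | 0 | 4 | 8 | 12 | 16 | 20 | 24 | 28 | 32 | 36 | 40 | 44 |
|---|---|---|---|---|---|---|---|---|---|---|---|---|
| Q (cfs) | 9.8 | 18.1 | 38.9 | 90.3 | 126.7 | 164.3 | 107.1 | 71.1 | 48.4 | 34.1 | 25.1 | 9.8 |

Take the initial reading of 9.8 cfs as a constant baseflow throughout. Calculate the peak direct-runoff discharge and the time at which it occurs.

Subtracting baseflow gives direct-runoff ordinates: 0.0, 8.3, 29.1, 80.5, 116.9, 154.5, 97.3, 61.3, 38.6, 24.3, 15.3, 0.0 cfs.
The maximum is 154.5 cfs, occurring at the reading for t = 20 h.

Q_p = 154.5 cfs at t = 20 h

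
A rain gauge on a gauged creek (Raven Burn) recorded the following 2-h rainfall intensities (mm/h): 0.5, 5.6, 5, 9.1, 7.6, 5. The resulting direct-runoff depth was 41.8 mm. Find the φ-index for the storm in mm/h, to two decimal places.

Only the 5 blocks with intensity above φ contribute runoff: 5.6, 5, 9.1, 7.6, 5 mm/h.
Σ(I−φ)·Δt = d  ⇒  (5.6+5+9.1+7.6+5 − 5φ)·2 = 41.8
φ = (32.30 − 41.8/2) / 5 = 2.28 mm/h.

φ ≈ 2.28 mm/h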